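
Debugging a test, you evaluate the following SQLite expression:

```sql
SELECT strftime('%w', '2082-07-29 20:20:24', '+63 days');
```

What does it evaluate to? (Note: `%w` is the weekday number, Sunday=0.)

First apply '+63 days': 2082-07-29 20:20:24 → 2082-09-30 20:20:24.
2082-09-30 is a Wednesday; with Sunday=0 that is 3.

3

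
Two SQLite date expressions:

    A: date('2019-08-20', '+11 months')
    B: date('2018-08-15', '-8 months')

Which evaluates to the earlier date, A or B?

B

A = 2020-07-20.
B = 2017-12-15.
B is earlier.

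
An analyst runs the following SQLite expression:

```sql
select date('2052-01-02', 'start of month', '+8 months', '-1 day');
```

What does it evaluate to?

`start of month` rewinds 2052-01-02 to 2052-01-01.
Adding +8 months to 2052-01-01 gives 2052-09-01.
Going back 1 day from 2052-09-01 reaches 2052-08-31 (last day of August, 31 days).

2052-08-31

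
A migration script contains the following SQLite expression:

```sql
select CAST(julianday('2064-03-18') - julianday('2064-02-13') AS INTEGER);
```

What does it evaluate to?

34

16 days remain in February 2064 after the 13th (29 − 13).
Then 18 days into March 2064.
Total: 16 + 18 = 34.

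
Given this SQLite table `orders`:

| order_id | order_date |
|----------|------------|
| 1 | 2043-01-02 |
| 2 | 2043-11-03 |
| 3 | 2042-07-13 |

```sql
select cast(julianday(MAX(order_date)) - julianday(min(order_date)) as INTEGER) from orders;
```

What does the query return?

478

MIN = 2042-07-13, MAX = 2043-11-03.
18 days remain in July 2042 after the 13th (31 − 13).
Full months from August 2042 through October 2043 contribute their day counts.
Then 3 days into November 2043.
Total: 18 + 31 + 30 + 31 + 30 + 31 + 31 + 28 + 31 + 30 + 31 + 30 + 31 + 31 + 30 + 31 + 3 = 478.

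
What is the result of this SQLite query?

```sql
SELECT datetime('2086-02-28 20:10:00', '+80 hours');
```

+80 hours from 2086-02-28 20:10:00 is 2086-03-04 04:10:00 (crosses midnight).

2086-03-04 04:10:00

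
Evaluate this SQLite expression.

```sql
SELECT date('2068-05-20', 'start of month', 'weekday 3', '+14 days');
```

`start of month` rewinds 2068-05-20 to 2068-05-01.
`weekday 3` advances to the next Wednesday; 2068-05-01 is a Tuesday, so it moves forward to 2068-05-02.
Advancing 14 more days within May lands on 2068-05-16.

2068-05-16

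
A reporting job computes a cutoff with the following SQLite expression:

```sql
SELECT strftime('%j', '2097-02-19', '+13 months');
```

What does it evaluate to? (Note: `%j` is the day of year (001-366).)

078

First apply '+13 months': 2097-02-19 → 2098-03-19.
Day-of-year for 2098-03-19: days since 2098-01-01 inclusive = 78, zero-padded to 078.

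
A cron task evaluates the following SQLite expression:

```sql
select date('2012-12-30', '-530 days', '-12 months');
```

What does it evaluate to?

Applying '-530 days' to 2012-12-30: counting 530 days back gives 2011-07-19.
Adding -12 months to 2011-07-19 gives 2010-07-19.

2010-07-19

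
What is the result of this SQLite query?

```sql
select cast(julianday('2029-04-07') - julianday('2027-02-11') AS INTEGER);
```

17 days remain in February 2027 after the 11th (28 − 11).
Full months from March 2027 through March 2029 contribute their day counts.
Then 7 days into April 2029.
Total: 17 + 31 + 30 + 31 + 30 + 31 + 31 + 30 + 31 + 30 + 31 + 31 + 29 + 31 + 30 + 31 + 30 + 31 + 31 + 30 + 31 + 30 + 31 + 31 + 28 + 31 + 7 = 786.

786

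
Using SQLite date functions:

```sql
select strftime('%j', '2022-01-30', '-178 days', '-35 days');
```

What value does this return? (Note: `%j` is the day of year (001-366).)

First apply '-178 days', '-35 days': 2022-01-30 → 2021-07-01.
Day-of-year for 2021-07-01: days since 2021-01-01 inclusive = 182, zero-padded to 182.

182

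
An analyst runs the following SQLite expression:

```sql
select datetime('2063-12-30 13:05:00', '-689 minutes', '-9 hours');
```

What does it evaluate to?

2063-12-29 16:36:00

689 minutes = 11h 29m; -689 minutes from 2063-12-30 13:05:00 is 2063-12-30 01:36:00.
-9 hours from 2063-12-30 01:36:00 is 2063-12-29 16:36:00 (crosses midnight).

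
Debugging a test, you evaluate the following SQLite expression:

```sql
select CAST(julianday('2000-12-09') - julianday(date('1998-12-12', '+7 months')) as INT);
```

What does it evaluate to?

516

Adding +7 months to 1998-12-12 gives 1999-07-12.
19 days remain in July 1999 after the 12th (31 − 12).
Full months from August 1999 through November 2000 contribute their day counts.
Then 9 days into December 2000.
Total: 19 + 31 + 30 + 31 + 30 + 31 + 31 + 29 + 31 + 30 + 31 + 30 + 31 + 31 + 30 + 31 + 30 + 9 = 516.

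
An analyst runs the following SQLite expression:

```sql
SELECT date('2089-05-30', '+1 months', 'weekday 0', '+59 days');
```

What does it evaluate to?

Adding +1 month to 2089-05-30 gives 2089-06-30.
`weekday 0` advances to the next Sunday; 2089-06-30 is a Thursday, so it moves forward to 2089-07-03.
Applying '+59 days' to 2089-07-03: counting 59 days forward gives 2089-08-31.

2089-08-31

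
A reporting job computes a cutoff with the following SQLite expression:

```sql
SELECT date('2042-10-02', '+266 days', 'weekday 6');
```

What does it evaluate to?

2043-06-27

Applying '+266 days' to 2042-10-02: counting 266 days forward gives 2043-06-25.
`weekday 6` advances to the next Saturday; 2043-06-25 is a Thursday, so it moves forward to 2043-06-27.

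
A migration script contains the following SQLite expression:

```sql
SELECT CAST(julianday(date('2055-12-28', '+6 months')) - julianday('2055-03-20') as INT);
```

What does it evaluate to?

466

Adding +6 months to 2055-12-28 gives 2056-06-28.
11 days remain in March 2055 after the 20th (31 − 20).
Full months from April 2055 through May 2056 contribute their day counts.
Then 28 days into June 2056.
Total: 11 + 30 + 31 + 30 + 31 + 31 + 30 + 31 + 30 + 31 + 31 + 29 + 31 + 30 + 31 + 28 = 466.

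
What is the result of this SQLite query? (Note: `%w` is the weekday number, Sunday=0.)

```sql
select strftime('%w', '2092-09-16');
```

2092-09-16 is a Tuesday; with Sunday=0 that is 2.

2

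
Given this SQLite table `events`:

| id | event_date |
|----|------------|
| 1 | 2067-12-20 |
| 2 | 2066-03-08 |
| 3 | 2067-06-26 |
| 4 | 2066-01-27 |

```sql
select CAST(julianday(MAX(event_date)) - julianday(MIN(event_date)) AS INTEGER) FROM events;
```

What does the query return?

MIN = 2066-01-27, MAX = 2067-12-20.
4 days remain in January 2066 after the 27th (31 − 27).
Full months from February 2066 through November 2067 contribute their day counts.
Then 20 days into December 2067.
Total: 4 + 28 + 31 + 30 + 31 + 30 + 31 + 31 + 30 + 31 + 30 + 31 + 31 + 28 + 31 + 30 + 31 + 30 + 31 + 31 + 30 + 31 + 30 + 20 = 692.

692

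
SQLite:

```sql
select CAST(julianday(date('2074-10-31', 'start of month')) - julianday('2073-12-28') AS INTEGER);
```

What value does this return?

`start of month` rewinds 2074-10-31 to 2074-10-01.
3 days remain in December 2073 after the 28th (31 − 28).
Full months from January 2074 through September 2074 contribute their day counts.
Then 1 day into October 2074.
Total: 3 + 31 + 28 + 31 + 30 + 31 + 30 + 31 + 31 + 30 + 1 = 277.

277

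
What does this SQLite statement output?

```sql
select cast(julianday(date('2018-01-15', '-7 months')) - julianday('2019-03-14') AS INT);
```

-637

Adding -7 months to 2018-01-15 gives 2017-06-15.
15 days remain in June 2017 after the 15th (30 − 15).
Full months from July 2017 through February 2019 contribute their day counts.
Then 14 days into March 2019.
Total: 15 + 31 + 31 + 30 + 31 + 30 + 31 + 31 + 28 + 31 + 30 + 31 + 30 + 31 + 31 + 30 + 31 + 30 + 31 + 31 + 28 + 14 = 637.
The subtraction is earlier − later, so the result is −637 → -637.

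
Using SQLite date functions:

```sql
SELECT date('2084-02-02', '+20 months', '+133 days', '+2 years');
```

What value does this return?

Adding +20 months to 2084-02-02 gives 2085-10-02.
Applying '+133 days' to 2085-10-02: counting 133 days forward gives 2086-02-12.
Adding +2 years to 2086-02-12 gives 2088-02-12.

2088-02-12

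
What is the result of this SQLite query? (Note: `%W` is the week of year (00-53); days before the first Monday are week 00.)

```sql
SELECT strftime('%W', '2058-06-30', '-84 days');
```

First apply '-84 days': 2058-06-30 → 2058-04-07.
2058-04-07 is a Sunday. SQLite's %W counts Mondays since the year started; the result is 13.

13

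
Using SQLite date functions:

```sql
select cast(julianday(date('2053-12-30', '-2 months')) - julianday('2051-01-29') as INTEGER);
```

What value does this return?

1005

Adding -2 months to 2053-12-30 gives 2053-10-30.
2 days remain in January 2051 after the 29th (31 − 29).
Full months from February 2051 through September 2053 contribute their day counts.
Then 30 days into October 2053.
Total: 2 + 28 + 31 + 30 + 31 + 30 + 31 + 31 + 30 + 31 + 30 + 31 + 31 + 29 + 31 + 30 + 31 + 30 + 31 + 31 + 30 + 31 + 30 + 31 + 31 + 28 + 31 + 30 + 31 + 30 + 31 + 31 + 30 + 30 = 1005.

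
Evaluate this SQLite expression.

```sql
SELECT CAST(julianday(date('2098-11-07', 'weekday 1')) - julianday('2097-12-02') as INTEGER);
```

343

`weekday 1` advances to the next Monday; 2098-11-07 is a Friday, so it moves forward to 2098-11-10.
29 days remain in December 2097 after the 2nd (31 − 2).
Full months from January 2098 through October 2098 contribute their day counts.
Then 10 days into November 2098.
Total: 29 + 31 + 28 + 31 + 30 + 31 + 30 + 31 + 31 + 30 + 31 + 10 = 343.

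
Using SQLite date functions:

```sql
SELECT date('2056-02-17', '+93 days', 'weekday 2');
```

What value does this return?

2056-05-23

Applying '+93 days' to 2056-02-17: counting 93 days forward gives 2056-05-20.
`weekday 2` advances to the next Tuesday; 2056-05-20 is a Saturday, so it moves forward to 2056-05-23.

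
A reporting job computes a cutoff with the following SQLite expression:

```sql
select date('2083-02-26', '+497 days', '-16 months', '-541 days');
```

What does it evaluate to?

Applying '+497 days' to 2083-02-26: counting 497 days forward gives 2084-07-07.
Adding -16 months to 2084-07-07 gives 2083-03-07.
Applying '-541 days' to 2083-03-07: counting 541 days back gives 2081-09-12.

2081-09-12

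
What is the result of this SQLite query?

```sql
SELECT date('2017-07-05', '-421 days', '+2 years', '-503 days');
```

2016-12-23

Applying '-421 days' to 2017-07-05: counting 421 days back gives 2016-05-10.
Adding +2 years to 2016-05-10 gives 2018-05-10.
Applying '-503 days' to 2018-05-10: counting 503 days back gives 2016-12-23.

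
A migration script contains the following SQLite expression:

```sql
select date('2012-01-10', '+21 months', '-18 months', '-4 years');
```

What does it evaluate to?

2008-04-10

Adding +21 months to 2012-01-10 gives 2013-10-10.
Adding -18 months to 2013-10-10 gives 2012-04-10.
Adding -4 years to 2012-04-10 gives 2008-04-10.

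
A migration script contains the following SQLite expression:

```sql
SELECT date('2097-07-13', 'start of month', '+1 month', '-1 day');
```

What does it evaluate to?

2097-07-31

`start of month` rewinds 2097-07-13 to 2097-07-01.
Adding +1 month to 2097-07-01 gives 2097-08-01.
Going back 1 day from 2097-08-01 reaches 2097-07-31 (last day of July, 31 days).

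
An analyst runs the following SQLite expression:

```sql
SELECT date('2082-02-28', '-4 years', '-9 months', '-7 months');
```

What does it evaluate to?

2076-10-28

Adding -4 years to 2082-02-28 gives 2078-02-28.
Adding -9 months to 2078-02-28 gives 2077-05-28.
Adding -7 months to 2077-05-28 gives 2076-10-28.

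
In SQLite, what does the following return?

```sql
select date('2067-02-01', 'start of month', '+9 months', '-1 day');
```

2067-10-31

`start of month` rewinds 2067-02-01 to 2067-02-01.
Adding +9 months to 2067-02-01 gives 2067-11-01.
Going back 1 day from 2067-11-01 reaches 2067-10-31 (last day of October, 31 days).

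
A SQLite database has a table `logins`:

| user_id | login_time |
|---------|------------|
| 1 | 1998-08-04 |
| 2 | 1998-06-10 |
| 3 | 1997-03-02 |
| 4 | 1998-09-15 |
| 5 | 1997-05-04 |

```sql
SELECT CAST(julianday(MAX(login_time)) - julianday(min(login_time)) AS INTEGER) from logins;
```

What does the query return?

MIN = 1997-03-02, MAX = 1998-09-15.
29 days remain in March 1997 after the 2nd (31 − 2).
Full months from April 1997 through August 1998 contribute their day counts.
Then 15 days into September 1998.
Total: 29 + 30 + 31 + 30 + 31 + 31 + 30 + 31 + 30 + 31 + 31 + 28 + 31 + 30 + 31 + 30 + 31 + 31 + 15 = 562.

562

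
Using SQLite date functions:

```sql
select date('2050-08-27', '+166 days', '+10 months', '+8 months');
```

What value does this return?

Applying '+166 days' to 2050-08-27: counting 166 days forward gives 2051-02-09.
Adding +10 months to 2051-02-09 gives 2051-12-09.
Adding +8 months to 2051-12-09 gives 2052-08-09.

2052-08-09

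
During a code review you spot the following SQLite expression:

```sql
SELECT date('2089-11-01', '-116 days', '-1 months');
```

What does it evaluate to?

2089-06-08

Applying '-116 days' to 2089-11-01: counting 116 days back gives 2089-07-08.
Adding -1 month to 2089-07-08 gives 2089-06-08.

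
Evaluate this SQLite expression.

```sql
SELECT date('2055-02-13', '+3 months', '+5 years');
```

2060-05-13

Adding +3 months to 2055-02-13 gives 2055-05-13.
Adding +5 years to 2055-05-13 gives 2060-05-13.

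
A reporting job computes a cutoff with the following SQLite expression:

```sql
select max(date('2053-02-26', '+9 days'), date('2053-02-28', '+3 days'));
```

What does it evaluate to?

date('2053-02-26', '+9 days') → 2053-03-07.
date('2053-02-28', '+3 days') → 2053-03-03.
Later of the two is 2053-03-07.

2053-03-07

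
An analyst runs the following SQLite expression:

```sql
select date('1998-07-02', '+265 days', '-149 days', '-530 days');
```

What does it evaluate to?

Applying '+265 days' to 1998-07-02: counting 265 days forward gives 1999-03-24.
Applying '-149 days' to 1999-03-24: counting 149 days back gives 1998-10-26.
Applying '-530 days' to 1998-10-26: counting 530 days back gives 1997-05-14.

1997-05-14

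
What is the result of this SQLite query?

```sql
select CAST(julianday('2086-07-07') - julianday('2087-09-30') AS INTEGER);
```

24 days remain in July 2086 after the 7th (31 − 7).
Full months from August 2086 through August 2087 contribute their day counts.
Then 30 days into September 2087.
Total: 24 + 31 + 30 + 31 + 30 + 31 + 31 + 28 + 31 + 30 + 31 + 30 + 31 + 31 + 30 = 450.
The subtraction is earlier − later, so the result is −450 → -450.

-450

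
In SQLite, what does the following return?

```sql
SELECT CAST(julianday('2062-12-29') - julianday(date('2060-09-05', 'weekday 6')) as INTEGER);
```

839

`weekday 6` advances to the next Saturday; 2060-09-05 is a Sunday, so it moves forward to 2060-09-11.
19 days remain in September 2060 after the 11th (30 − 11).
Full months from October 2060 through November 2062 contribute their day counts.
Then 29 days into December 2062.
Total: 19 + 31 + 30 + 31 + 31 + 28 + 31 + 30 + 31 + 30 + 31 + 31 + 30 + 31 + 30 + 31 + 31 + 28 + 31 + 30 + 31 + 30 + 31 + 31 + 30 + 31 + 30 + 29 = 839.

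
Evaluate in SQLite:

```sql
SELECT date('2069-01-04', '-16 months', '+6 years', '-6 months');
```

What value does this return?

Adding -16 months to 2069-01-04 gives 2067-09-04.
Adding +6 years to 2067-09-04 gives 2073-09-04.
Adding -6 months to 2073-09-04 gives 2073-03-04.

2073-03-04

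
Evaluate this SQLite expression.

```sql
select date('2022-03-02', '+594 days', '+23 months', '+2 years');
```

Applying '+594 days' to 2022-03-02: counting 594 days forward gives 2023-10-17.
Adding +23 months to 2023-10-17 gives 2025-09-17.
Adding +2 years to 2025-09-17 gives 2027-09-17.

2027-09-17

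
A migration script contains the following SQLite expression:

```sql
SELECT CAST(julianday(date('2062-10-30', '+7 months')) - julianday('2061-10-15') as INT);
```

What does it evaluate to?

592

Adding +7 months to 2062-10-30 gives 2063-05-30.
16 days remain in October 2061 after the 15th (31 − 15).
Full months from November 2061 through April 2063 contribute their day counts.
Then 30 days into May 2063.
Total: 16 + 30 + 31 + 31 + 28 + 31 + 30 + 31 + 30 + 31 + 31 + 30 + 31 + 30 + 31 + 31 + 28 + 31 + 30 + 30 = 592.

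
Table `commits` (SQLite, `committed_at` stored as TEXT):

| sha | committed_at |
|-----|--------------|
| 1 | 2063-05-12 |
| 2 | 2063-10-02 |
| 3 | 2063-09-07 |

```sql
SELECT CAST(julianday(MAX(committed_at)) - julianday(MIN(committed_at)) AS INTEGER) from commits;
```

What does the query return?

MIN = 2063-05-12, MAX = 2063-10-02.
19 days remain in May 2063 after the 12th (31 − 12).
June 2063: 30 days.
July 2063: 31 days.
August 2063: 31 days.
September 2063: 30 days.
Then 2 days into October 2063.
Total: 19 + 30 + 31 + 31 + 30 + 2 = 143.

143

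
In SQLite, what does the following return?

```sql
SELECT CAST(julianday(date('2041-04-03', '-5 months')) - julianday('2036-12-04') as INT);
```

Adding -5 months to 2041-04-03 gives 2040-11-03.
27 days remain in December 2036 after the 4th (31 − 4).
Full months from January 2037 through October 2040 contribute their day counts.
Then 3 days into November 2040.
Total: 27 + 31 + 28 + 31 + 30 + 31 + 30 + 31 + 31 + 30 + 31 + 30 + 31 + 31 + 28 + 31 + 30 + 31 + 30 + 31 + 31 + 30 + 31 + 30 + 31 + 31 + 28 + 31 + 30 + 31 + 30 + 31 + 31 + 30 + 31 + 30 + 31 + 31 + 29 + 31 + 30 + 31 + 30 + 31 + 31 + 30 + 31 + 3 = 1430.

1430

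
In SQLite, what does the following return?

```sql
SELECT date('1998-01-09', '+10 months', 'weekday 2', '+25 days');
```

1998-12-05

Adding +10 months to 1998-01-09 gives 1998-11-09.
`weekday 2` advances to the next Tuesday; 1998-11-09 is a Monday, so it moves forward to 1998-11-10.
November 1998 has 30 days; 20 remain after the 10th, so 21 days reach 1998-12-01.
Advancing 4 more days within December lands on 1998-12-05.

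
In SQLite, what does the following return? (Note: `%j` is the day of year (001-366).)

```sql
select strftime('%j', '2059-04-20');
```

Day-of-year for 2059-04-20: days since 2059-01-01 inclusive = 110, zero-padded to 110.

110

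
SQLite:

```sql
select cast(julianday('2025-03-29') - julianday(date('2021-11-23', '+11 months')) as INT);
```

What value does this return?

Adding +11 months to 2021-11-23 gives 2022-10-23.
8 days remain in October 2022 after the 23rd (31 − 23).
Full months from November 2022 through February 2025 contribute their day counts.
Then 29 days into March 2025.
Total: 8 + 30 + 31 + 31 + 28 + 31 + 30 + 31 + 30 + 31 + 31 + 30 + 31 + 30 + 31 + 31 + 29 + 31 + 30 + 31 + 30 + 31 + 31 + 30 + 31 + 30 + 31 + 31 + 28 + 29 = 888.

888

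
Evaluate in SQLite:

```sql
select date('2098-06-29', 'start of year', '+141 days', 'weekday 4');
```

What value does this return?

2098-05-22

`start of year` rewinds 2098-06-29 to 2098-01-01.
Applying '+141 days' to 2098-01-01: counting 141 days forward gives 2098-05-22.
`weekday 4` advances to the next Thursday; 2098-05-22 is already a Thursday, so it stays at 2098-05-22.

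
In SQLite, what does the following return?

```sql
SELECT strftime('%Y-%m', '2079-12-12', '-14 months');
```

First apply '-14 months': 2079-12-12 → 2078-10-12.
`%Y-%m` extracts the year-month: 2078-10.

2078-10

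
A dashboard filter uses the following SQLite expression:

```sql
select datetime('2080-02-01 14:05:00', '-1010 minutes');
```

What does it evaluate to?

1010 minutes = 16h 50m; -1010 minutes from 2080-02-01 14:05:00 is 2080-01-31 21:15:00 (crosses midnight).

2080-01-31 21:15:00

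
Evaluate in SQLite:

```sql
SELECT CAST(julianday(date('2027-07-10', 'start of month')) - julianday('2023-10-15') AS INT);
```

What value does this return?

`start of month` rewinds 2027-07-10 to 2027-07-01.
16 days remain in October 2023 after the 15th (31 − 15).
Full months from November 2023 through June 2027 contribute their day counts.
Then 1 day into July 2027.
Total: 16 + 30 + 31 + 31 + 29 + 31 + 30 + 31 + 30 + 31 + 31 + 30 + 31 + 30 + 31 + 31 + 28 + 31 + 30 + 31 + 30 + 31 + 31 + 30 + 31 + 30 + 31 + 31 + 28 + 31 + 30 + 31 + 30 + 31 + 31 + 30 + 31 + 30 + 31 + 31 + 28 + 31 + 30 + 31 + 30 + 1 = 1355.

1355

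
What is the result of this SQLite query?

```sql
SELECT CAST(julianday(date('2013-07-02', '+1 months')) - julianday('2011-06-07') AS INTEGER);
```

787

Adding +1 month to 2013-07-02 gives 2013-08-02.
23 days remain in June 2011 after the 7th (30 − 7).
Full months from July 2011 through July 2013 contribute their day counts.
Then 2 days into August 2013.
Total: 23 + 31 + 31 + 30 + 31 + 30 + 31 + 31 + 29 + 31 + 30 + 31 + 30 + 31 + 31 + 30 + 31 + 30 + 31 + 31 + 28 + 31 + 30 + 31 + 30 + 31 + 2 = 787.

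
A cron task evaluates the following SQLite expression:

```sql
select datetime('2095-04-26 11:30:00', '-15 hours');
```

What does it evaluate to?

-15 hours from 2095-04-26 11:30:00 is 2095-04-25 20:30:00 (crosses midnight).

2095-04-25 20:30:00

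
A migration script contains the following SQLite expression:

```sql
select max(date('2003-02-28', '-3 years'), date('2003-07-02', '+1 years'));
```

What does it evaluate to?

date('2003-02-28', '-3 years') → 2000-02-28.
date('2003-07-02', '+1 years') → 2004-07-02.
Later of the two is 2004-07-02.

2004-07-02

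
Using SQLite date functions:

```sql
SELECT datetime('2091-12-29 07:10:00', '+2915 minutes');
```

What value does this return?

2091-12-31 07:45:00

2915 minutes = 48h 35m; +2915 minutes from 2091-12-29 07:10:00 is 2091-12-31 07:45:00 (crosses midnight).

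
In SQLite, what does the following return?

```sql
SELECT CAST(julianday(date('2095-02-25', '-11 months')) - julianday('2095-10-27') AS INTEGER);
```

Adding -11 months to 2095-02-25 gives 2094-03-25.
6 days remain in March 2094 after the 25th (31 − 25).
Full months from April 2094 through September 2095 contribute their day counts.
Then 27 days into October 2095.
Total: 6 + 30 + 31 + 30 + 31 + 31 + 30 + 31 + 30 + 31 + 31 + 28 + 31 + 30 + 31 + 30 + 31 + 31 + 30 + 27 = 581.
The subtraction is earlier − later, so the result is −581 → -581.

-581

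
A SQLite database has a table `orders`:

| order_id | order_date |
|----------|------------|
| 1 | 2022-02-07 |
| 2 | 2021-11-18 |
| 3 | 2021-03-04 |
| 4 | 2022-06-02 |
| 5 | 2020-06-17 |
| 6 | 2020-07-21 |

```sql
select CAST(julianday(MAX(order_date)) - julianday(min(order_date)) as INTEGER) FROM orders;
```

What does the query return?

MIN = 2020-06-17, MAX = 2022-06-02.
13 days remain in June 2020 after the 17th (30 − 17).
Full months from July 2020 through May 2022 contribute their day counts.
Then 2 days into June 2022.
Total: 13 + 31 + 31 + 30 + 31 + 30 + 31 + 31 + 28 + 31 + 30 + 31 + 30 + 31 + 31 + 30 + 31 + 30 + 31 + 31 + 28 + 31 + 30 + 31 + 2 = 715.

715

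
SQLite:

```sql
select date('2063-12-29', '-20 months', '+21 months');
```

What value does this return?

2064-01-29

Adding -20 months to 2063-12-29 gives 2062-04-29.
Adding +21 months to 2062-04-29 gives 2064-01-29.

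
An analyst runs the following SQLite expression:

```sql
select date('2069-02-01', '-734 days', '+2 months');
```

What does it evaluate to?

2067-03-29

Applying '-734 days' to 2069-02-01: counting 734 days back gives 2067-01-29.
Adding +2 months to 2067-01-29 gives 2067-03-29.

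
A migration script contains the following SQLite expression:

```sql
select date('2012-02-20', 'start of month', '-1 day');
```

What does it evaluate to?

2012-01-31

`start of month` rewinds 2012-02-20 to 2012-02-01.
Going back 1 day from 2012-02-01 reaches 2012-01-31 (last day of January, 31 days).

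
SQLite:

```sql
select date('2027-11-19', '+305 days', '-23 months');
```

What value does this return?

2026-10-19

Applying '+305 days' to 2027-11-19: counting 305 days forward gives 2028-09-19.
Adding -23 months to 2028-09-19 gives 2026-10-19.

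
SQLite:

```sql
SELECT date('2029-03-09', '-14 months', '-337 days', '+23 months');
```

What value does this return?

2029-01-06

Adding -14 months to 2029-03-09 gives 2028-01-09.
Applying '-337 days' to 2028-01-09: counting 337 days back gives 2027-02-06.
Adding +23 months to 2027-02-06 gives 2029-01-06.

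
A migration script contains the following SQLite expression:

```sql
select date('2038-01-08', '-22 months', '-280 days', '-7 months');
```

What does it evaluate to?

2034-11-02

Adding -22 months to 2038-01-08 gives 2036-03-08.
Applying '-280 days' to 2036-03-08: counting 280 days back gives 2035-06-02.
Adding -7 months to 2035-06-02 gives 2034-11-02.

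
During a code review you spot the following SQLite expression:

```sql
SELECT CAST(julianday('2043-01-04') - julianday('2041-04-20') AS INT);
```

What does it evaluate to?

10 days remain in April 2041 after the 20th (30 − 20).
Full months from May 2041 through December 2042 contribute their day counts.
Then 4 days into January 2043.
Total: 10 + 31 + 30 + 31 + 31 + 30 + 31 + 30 + 31 + 31 + 28 + 31 + 30 + 31 + 30 + 31 + 31 + 30 + 31 + 30 + 31 + 4 = 624.

624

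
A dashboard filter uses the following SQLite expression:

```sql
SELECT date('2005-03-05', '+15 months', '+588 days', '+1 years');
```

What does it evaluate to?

2009-01-14

Adding +15 months to 2005-03-05 gives 2006-06-05.
Applying '+588 days' to 2006-06-05: counting 588 days forward gives 2008-01-14.
Adding +1 year to 2008-01-14 gives 2009-01-14.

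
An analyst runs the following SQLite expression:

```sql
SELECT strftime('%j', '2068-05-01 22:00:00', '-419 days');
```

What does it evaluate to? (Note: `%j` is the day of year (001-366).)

First apply '-419 days': 2068-05-01 22:00:00 → 2067-03-09 22:00:00.
Day-of-year for 2067-03-09: days since 2067-01-01 inclusive = 68, zero-padded to 068.

068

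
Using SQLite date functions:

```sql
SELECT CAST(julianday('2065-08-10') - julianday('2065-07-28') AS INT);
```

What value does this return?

13

3 days remain in July 2065 after the 28th (31 − 28).
Then 10 days into August 2065.
Total: 3 + 10 = 13.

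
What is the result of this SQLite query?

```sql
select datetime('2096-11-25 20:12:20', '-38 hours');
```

-38 hours from 2096-11-25 20:12:20 is 2096-11-24 06:12:20 (crosses midnight).

2096-11-24 06:12:20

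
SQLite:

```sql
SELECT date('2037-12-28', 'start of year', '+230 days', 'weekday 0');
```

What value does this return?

2037-08-23

`start of year` rewinds 2037-12-28 to 2037-01-01.
Applying '+230 days' to 2037-01-01: counting 230 days forward gives 2037-08-19.
`weekday 0` advances to the next Sunday; 2037-08-19 is a Wednesday, so it moves forward to 2037-08-23.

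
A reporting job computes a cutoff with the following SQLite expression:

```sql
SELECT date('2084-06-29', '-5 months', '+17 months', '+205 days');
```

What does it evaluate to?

Adding -5 months to 2084-06-29 gives 2084-01-29.
Adding +17 months to 2084-01-29 gives 2085-06-29.
Applying '+205 days' to 2085-06-29: counting 205 days forward gives 2086-01-20.

2086-01-20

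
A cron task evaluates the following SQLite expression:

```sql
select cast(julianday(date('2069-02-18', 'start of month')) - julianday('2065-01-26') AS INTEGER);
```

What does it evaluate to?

1467

`start of month` rewinds 2069-02-18 to 2069-02-01.
5 days remain in January 2065 after the 26th (31 − 26).
Full months from February 2065 through January 2069 contribute their day counts.
Then 1 day into February 2069.
Total: 5 + 28 + 31 + 30 + 31 + 30 + 31 + 31 + 30 + 31 + 30 + 31 + 31 + 28 + 31 + 30 + 31 + 30 + 31 + 31 + 30 + 31 + 30 + 31 + 31 + 28 + 31 + 30 + 31 + 30 + 31 + 31 + 30 + 31 + 30 + 31 + 31 + 29 + 31 + 30 + 31 + 30 + 31 + 31 + 30 + 31 + 30 + 31 + 31 + 1 = 1467.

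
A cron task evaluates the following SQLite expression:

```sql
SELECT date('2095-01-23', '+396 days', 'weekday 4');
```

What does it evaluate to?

Applying '+396 days' to 2095-01-23: counting 396 days forward gives 2096-02-23.
`weekday 4` advances to the next Thursday; 2096-02-23 is already a Thursday, so it stays at 2096-02-23.

2096-02-23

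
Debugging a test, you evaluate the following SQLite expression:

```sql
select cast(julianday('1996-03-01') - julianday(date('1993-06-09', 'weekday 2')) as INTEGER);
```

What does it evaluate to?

990

`weekday 2` advances to the next Tuesday; 1993-06-09 is a Wednesday, so it moves forward to 1993-06-15.
15 days remain in June 1993 after the 15th (30 − 15).
Full months from July 1993 through February 1996 contribute their day counts.
Then 1 day into March 1996.
Total: 15 + 31 + 31 + 30 + 31 + 30 + 31 + 31 + 28 + 31 + 30 + 31 + 30 + 31 + 31 + 30 + 31 + 30 + 31 + 31 + 28 + 31 + 30 + 31 + 30 + 31 + 31 + 30 + 31 + 30 + 31 + 31 + 29 + 1 = 990.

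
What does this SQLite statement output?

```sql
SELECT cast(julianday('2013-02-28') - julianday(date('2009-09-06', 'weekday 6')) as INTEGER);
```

`weekday 6` advances to the next Saturday; 2009-09-06 is a Sunday, so it moves forward to 2009-09-12.
18 days remain in September 2009 after the 12th (30 − 12).
Full months from October 2009 through January 2013 contribute their day counts.
Then 28 days into February 2013.
Total: 18 + 31 + 30 + 31 + 31 + 28 + 31 + 30 + 31 + 30 + 31 + 31 + 30 + 31 + 30 + 31 + 31 + 28 + 31 + 30 + 31 + 30 + 31 + 31 + 30 + 31 + 30 + 31 + 31 + 29 + 31 + 30 + 31 + 30 + 31 + 31 + 30 + 31 + 30 + 31 + 31 + 28 = 1265.

1265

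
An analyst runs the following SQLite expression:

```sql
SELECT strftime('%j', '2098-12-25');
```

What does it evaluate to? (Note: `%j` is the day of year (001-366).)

359

Day-of-year for 2098-12-25: days since 2098-01-01 inclusive = 359, zero-padded to 359.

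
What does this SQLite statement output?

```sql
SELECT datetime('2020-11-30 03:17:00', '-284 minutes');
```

284 minutes = 4h 44m; -284 minutes from 2020-11-30 03:17:00 is 2020-11-29 22:33:00 (crosses midnight).

2020-11-29 22:33:00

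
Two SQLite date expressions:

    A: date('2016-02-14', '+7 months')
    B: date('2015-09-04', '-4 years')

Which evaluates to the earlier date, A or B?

A = 2016-09-14.
B = 2011-09-04.
B is earlier.

B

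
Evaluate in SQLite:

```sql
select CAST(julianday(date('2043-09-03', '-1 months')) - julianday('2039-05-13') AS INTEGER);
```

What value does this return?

Adding -1 month to 2043-09-03 gives 2043-08-03.
18 days remain in May 2039 after the 13th (31 − 13).
Full months from June 2039 through July 2043 contribute their day counts.
Then 3 days into August 2043.
Total: 18 + 30 + 31 + 31 + 30 + 31 + 30 + 31 + 31 + 29 + 31 + 30 + 31 + 30 + 31 + 31 + 30 + 31 + 30 + 31 + 31 + 28 + 31 + 30 + 31 + 30 + 31 + 31 + 30 + 31 + 30 + 31 + 31 + 28 + 31 + 30 + 31 + 30 + 31 + 31 + 30 + 31 + 30 + 31 + 31 + 28 + 31 + 30 + 31 + 30 + 31 + 3 = 1543.

1543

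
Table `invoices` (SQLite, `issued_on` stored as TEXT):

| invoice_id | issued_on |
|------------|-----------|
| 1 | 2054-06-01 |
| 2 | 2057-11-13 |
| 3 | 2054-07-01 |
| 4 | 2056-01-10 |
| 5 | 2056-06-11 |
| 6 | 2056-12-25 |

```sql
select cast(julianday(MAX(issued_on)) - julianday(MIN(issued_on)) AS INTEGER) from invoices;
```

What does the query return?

1261

MIN = 2054-06-01, MAX = 2057-11-13.
29 days remain in June 2054 after the 1st (30 − 1).
Full months from July 2054 through October 2057 contribute their day counts.
Then 13 days into November 2057.
Total: 29 + 31 + 31 + 30 + 31 + 30 + 31 + 31 + 28 + 31 + 30 + 31 + 30 + 31 + 31 + 30 + 31 + 30 + 31 + 31 + 29 + 31 + 30 + 31 + 30 + 31 + 31 + 30 + 31 + 30 + 31 + 31 + 28 + 31 + 30 + 31 + 30 + 31 + 31 + 30 + 31 + 13 = 1261.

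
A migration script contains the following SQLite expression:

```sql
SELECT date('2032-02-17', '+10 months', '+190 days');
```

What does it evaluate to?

Adding +10 months to 2032-02-17 gives 2032-12-17.
Applying '+190 days' to 2032-12-17: counting 190 days forward gives 2033-06-25.

2033-06-25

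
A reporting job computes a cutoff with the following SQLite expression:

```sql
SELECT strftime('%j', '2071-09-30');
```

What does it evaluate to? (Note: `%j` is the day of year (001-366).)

273

Day-of-year for 2071-09-30: days since 2071-01-01 inclusive = 273, zero-padded to 273.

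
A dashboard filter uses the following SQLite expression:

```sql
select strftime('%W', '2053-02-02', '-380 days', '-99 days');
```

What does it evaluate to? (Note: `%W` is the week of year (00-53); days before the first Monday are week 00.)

41

First apply '-380 days', '-99 days': 2053-02-02 → 2051-10-12.
2051-10-12 is a Thursday. SQLite's %W counts Mondays since the year started; the result is 41.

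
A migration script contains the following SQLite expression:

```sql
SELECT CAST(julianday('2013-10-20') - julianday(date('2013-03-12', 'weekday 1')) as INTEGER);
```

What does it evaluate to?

216

`weekday 1` advances to the next Monday; 2013-03-12 is a Tuesday, so it moves forward to 2013-03-18.
13 days remain in March 2013 after the 18th (31 − 18).
Full months from April 2013 through September 2013 contribute their day counts.
Then 20 days into October 2013.
Total: 13 + 30 + 31 + 30 + 31 + 31 + 30 + 20 = 216.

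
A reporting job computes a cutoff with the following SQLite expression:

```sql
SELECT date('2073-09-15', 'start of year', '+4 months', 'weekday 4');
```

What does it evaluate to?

`start of year` rewinds 2073-09-15 to 2073-01-01.
Adding +4 months to 2073-01-01 gives 2073-05-01.
`weekday 4` advances to the next Thursday; 2073-05-01 is a Monday, so it moves forward to 2073-05-04.

2073-05-04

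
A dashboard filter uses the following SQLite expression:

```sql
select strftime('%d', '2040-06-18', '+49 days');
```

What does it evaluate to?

First apply '+49 days': 2040-06-18 → 2040-08-06.
`%d` extracts the 2-digit day of month: 06.

06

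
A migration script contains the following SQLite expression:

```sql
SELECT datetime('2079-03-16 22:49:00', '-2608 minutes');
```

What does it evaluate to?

2608 minutes = 43h 28m; -2608 minutes from 2079-03-16 22:49:00 is 2079-03-15 03:21:00 (crosses midnight).

2079-03-15 03:21:00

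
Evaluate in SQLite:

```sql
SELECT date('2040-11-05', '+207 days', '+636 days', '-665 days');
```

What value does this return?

Applying '+207 days' to 2040-11-05: counting 207 days forward gives 2041-05-31.
Applying '+636 days' to 2041-05-31: counting 636 days forward gives 2043-02-26.
Applying '-665 days' to 2043-02-26: counting 665 days back gives 2041-05-02.

2041-05-02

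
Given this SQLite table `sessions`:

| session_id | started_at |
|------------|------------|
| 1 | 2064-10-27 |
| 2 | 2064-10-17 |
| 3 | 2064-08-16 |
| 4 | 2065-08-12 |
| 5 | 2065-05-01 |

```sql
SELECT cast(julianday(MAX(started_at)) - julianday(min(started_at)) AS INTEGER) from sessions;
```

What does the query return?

361

MIN = 2064-08-16, MAX = 2065-08-12.
15 days remain in August 2064 after the 16th (31 − 16).
Full months from September 2064 through July 2065 contribute their day counts.
Then 12 days into August 2065.
Total: 15 + 30 + 31 + 30 + 31 + 31 + 28 + 31 + 30 + 31 + 30 + 31 + 12 = 361.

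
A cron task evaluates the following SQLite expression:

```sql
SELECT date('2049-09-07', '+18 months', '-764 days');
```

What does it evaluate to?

Adding +18 months to 2049-09-07 gives 2051-03-07.
Applying '-764 days' to 2051-03-07: counting 764 days back gives 2049-02-01.

2049-02-01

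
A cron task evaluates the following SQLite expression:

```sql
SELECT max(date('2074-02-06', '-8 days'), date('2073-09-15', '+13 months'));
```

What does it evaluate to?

date('2074-02-06', '-8 days') → 2074-01-29.
date('2073-09-15', '+13 months') → 2074-10-15.
Later of the two is 2074-10-15.

2074-10-15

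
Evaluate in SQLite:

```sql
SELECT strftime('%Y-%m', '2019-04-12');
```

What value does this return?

`%Y-%m` extracts the year-month: 2019-04.

2019-04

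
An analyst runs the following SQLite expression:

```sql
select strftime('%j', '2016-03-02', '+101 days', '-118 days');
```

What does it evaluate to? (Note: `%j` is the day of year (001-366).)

First apply '+101 days', '-118 days': 2016-03-02 → 2016-02-14.
Day-of-year for 2016-02-14: days since 2016-01-01 inclusive = 45, zero-padded to 045.

045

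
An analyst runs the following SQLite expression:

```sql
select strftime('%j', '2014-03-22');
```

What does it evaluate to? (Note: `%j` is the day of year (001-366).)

081

Day-of-year for 2014-03-22: days since 2014-01-01 inclusive = 81, zero-padded to 081.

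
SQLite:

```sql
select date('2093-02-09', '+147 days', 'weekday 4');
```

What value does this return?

Applying '+147 days' to 2093-02-09: counting 147 days forward gives 2093-07-06.
`weekday 4` advances to the next Thursday; 2093-07-06 is a Monday, so it moves forward to 2093-07-09.

2093-07-09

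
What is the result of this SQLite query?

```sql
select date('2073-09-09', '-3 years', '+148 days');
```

2071-02-04

Adding -3 years to 2073-09-09 gives 2070-09-09.
Applying '+148 days' to 2070-09-09: counting 148 days forward gives 2071-02-04.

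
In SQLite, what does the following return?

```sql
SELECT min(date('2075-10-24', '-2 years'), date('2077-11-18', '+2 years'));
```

2073-10-24

date('2075-10-24', '-2 years') → 2073-10-24.
date('2077-11-18', '+2 years') → 2079-11-18.
Earlier of the two is 2073-10-24.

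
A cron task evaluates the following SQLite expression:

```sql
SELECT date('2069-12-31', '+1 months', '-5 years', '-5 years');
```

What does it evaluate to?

2060-01-31

Adding +1 month to 2069-12-31 gives 2070-01-31.
Adding -5 years to 2070-01-31 gives 2065-01-31.
Adding -5 years to 2065-01-31 gives 2060-01-31.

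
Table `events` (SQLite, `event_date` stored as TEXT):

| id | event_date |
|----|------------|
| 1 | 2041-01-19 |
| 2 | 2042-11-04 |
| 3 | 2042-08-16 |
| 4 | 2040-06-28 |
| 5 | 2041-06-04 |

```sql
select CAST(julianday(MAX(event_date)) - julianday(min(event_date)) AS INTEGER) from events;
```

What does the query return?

859

MIN = 2040-06-28, MAX = 2042-11-04.
2 days remain in June 2040 after the 28th (30 − 28).
Full months from July 2040 through October 2042 contribute their day counts.
Then 4 days into November 2042.
Total: 2 + 31 + 31 + 30 + 31 + 30 + 31 + 31 + 28 + 31 + 30 + 31 + 30 + 31 + 31 + 30 + 31 + 30 + 31 + 31 + 28 + 31 + 30 + 31 + 30 + 31 + 31 + 30 + 31 + 4 = 859.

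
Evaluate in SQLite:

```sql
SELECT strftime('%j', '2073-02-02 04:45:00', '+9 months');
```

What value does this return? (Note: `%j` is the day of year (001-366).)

First apply '+9 months': 2073-02-02 04:45:00 → 2073-11-02 04:45:00.
Day-of-year for 2073-11-02: days since 2073-01-01 inclusive = 306, zero-padded to 306.

306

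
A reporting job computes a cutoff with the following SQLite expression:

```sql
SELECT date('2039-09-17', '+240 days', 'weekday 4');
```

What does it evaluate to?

2040-05-17

Applying '+240 days' to 2039-09-17: counting 240 days forward gives 2040-05-14.
`weekday 4` advances to the next Thursday; 2040-05-14 is a Monday, so it moves forward to 2040-05-17.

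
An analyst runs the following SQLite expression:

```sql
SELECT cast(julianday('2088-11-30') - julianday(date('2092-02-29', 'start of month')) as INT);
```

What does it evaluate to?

-1158

`start of month` rewinds 2092-02-29 to 2092-02-01.
0 days remain in November 2088 after the 30th (30 − 30).
Full months from December 2088 through January 2092 contribute their day counts.
Then 1 day into February 2092.
Total: 0 + 31 + 31 + 28 + 31 + 30 + 31 + 30 + 31 + 31 + 30 + 31 + 30 + 31 + 31 + 28 + 31 + 30 + 31 + 30 + 31 + 31 + 30 + 31 + 30 + 31 + 31 + 28 + 31 + 30 + 31 + 30 + 31 + 31 + 30 + 31 + 30 + 31 + 31 + 1 = 1158.
The subtraction is earlier − later, so the result is −1158 → -1158.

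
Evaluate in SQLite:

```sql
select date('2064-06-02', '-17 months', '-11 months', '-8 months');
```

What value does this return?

2061-06-02

Adding -17 months to 2064-06-02 gives 2063-01-02.
Adding -11 months to 2063-01-02 gives 2062-02-02.
Adding -8 months to 2062-02-02 gives 2061-06-02.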